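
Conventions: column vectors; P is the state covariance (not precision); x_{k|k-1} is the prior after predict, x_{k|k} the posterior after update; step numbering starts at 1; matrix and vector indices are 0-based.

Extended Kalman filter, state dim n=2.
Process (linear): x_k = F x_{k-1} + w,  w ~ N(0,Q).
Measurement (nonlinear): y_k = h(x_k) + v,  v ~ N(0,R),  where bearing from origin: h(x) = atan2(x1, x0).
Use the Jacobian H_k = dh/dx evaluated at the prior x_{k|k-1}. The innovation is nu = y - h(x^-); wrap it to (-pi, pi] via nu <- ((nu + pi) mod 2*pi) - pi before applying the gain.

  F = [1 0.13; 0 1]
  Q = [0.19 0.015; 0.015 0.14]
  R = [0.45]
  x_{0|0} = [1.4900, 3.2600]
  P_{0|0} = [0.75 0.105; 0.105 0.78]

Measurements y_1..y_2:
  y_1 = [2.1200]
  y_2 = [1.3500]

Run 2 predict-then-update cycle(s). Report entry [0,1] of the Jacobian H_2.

step 1: x^-=[1.9138, 3.2600]  P^-=[0.9805 0.2214; 0.2214 0.9200]  H_jac=[-0.2281 0.1339]  S=[0.5040]  K=[-0.3850; 0.1443]  nu=[1.0801]  x^+=[1.4980, 3.4158]  P^+=[0.9058 0.2494; 0.2494 0.9095]
step 2: x^-=[1.9421, 3.4158]  P^-=[1.1760 0.3826; 0.3826 1.0495]  H_jac=[-0.2212 0.1258]  S=[0.5029]  K=[-0.4217; 0.0942]  nu=[0.2962]  x^+=[1.8172, 3.4437]  P^+=[1.0866 0.4026; 0.4026 1.0451]

H_jac[0,1] = 0.1258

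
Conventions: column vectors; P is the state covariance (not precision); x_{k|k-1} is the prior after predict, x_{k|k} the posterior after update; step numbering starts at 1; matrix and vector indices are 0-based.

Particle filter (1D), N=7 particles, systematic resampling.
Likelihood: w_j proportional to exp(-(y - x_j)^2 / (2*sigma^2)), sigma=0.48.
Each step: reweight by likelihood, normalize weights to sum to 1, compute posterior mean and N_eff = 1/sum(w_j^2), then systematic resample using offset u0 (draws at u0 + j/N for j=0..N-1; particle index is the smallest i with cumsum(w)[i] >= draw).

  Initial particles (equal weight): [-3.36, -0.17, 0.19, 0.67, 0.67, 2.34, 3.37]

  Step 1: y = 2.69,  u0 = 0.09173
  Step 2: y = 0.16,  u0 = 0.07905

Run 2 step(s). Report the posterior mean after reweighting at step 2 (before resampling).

step 1: w=[0.0000, 0.0000, 0.0000, 0.0001, 0.0001, 0.6763, 0.3234]  mean=2.6727  Neff=1.7793  idx=[5, 5, 5, 5, 5, 6, 6]
step 2: w=[0.2000, 0.2000, 0.2000, 0.2000, 0.2000, 0.0000, 0.0000]  mean=2.3400  Neff=5.0000  idx=[0, 1, 1, 2, 3, 3, 4]

post_mean = 2.3400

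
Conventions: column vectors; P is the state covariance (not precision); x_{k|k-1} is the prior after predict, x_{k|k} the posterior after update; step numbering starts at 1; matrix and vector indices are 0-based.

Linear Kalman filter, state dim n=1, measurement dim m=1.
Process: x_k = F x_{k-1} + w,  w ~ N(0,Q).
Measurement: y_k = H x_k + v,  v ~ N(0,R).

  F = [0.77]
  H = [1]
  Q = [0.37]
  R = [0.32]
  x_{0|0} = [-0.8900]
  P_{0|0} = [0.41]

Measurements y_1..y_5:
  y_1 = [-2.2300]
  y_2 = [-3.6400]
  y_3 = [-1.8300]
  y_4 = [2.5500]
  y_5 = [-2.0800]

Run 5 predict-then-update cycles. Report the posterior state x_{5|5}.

step 1: x^-=[-0.6853]  P^-=[0.6131]  S=[0.9331]  K=[0.6571]  nu=[-1.5447]  x^+=[-1.7002]  P^+=[0.2103]
step 2: x^-=[-1.3092]  P^-=[0.4947]  S=[0.8147]  K=[0.6072]  nu=[-2.3308]  x^+=[-2.7245]  P^+=[0.1943]
step 3: x^-=[-2.0978]  P^-=[0.4852]  S=[0.8052]  K=[0.6026]  nu=[0.2678]  x^+=[-1.9364]  P^+=[0.1928]
step 4: x^-=[-1.4911]  P^-=[0.4843]  S=[0.8043]  K=[0.6022]  nu=[4.0411]  x^+=[0.9423]  P^+=[0.1927]
step 5: x^-=[0.7255]  P^-=[0.4842]  S=[0.8042]  K=[0.6021]  nu=[-2.8055]  x^+=[-0.9637]  P^+=[0.1927]

x_post = [-0.9637]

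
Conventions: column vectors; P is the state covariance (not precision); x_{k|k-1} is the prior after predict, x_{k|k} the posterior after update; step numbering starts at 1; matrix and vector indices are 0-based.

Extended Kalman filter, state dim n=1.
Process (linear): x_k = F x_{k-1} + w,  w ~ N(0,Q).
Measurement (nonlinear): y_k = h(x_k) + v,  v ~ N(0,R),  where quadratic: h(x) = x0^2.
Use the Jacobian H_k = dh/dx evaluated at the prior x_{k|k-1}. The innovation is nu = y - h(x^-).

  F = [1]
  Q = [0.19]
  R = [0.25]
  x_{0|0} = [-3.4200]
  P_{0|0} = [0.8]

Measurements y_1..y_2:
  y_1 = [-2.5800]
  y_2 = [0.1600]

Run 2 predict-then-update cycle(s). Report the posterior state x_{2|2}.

step 1: x^-=[-3.4200]  P^-=[0.9900]  H_jac=[-6.8400]  S=[46.5677]  K=[-0.1454]  nu=[-14.2764]  x^+=[-1.3440]  P^+=[0.0053]
step 2: x^-=[-1.3440]  P^-=[0.1953]  H_jac=[-2.6880]  S=[1.6612]  K=[-0.3160]  nu=[-1.6464]  x^+=[-0.8237]  P^+=[0.0294]

x_post = [-0.8237]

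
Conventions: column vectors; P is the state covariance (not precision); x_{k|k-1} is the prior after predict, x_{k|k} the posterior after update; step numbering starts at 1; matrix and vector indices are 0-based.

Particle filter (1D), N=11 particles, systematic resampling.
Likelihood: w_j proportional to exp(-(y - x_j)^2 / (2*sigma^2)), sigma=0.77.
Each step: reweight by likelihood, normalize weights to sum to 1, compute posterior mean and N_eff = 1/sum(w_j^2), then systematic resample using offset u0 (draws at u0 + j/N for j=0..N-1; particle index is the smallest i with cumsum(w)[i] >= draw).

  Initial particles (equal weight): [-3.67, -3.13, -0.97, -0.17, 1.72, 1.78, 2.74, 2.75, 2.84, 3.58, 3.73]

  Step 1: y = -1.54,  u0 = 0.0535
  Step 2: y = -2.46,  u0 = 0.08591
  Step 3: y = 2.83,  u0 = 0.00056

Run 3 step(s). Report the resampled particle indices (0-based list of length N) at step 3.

step 1: w=[0.0197, 0.1072, 0.6872, 0.1857, 0.0001, 0.0001, 0.0000, 0.0000, 0.0000, 0.0000, 0.0000]  mean=-1.1057  Neff=1.9281  idx=[1, 2, 2, 2, 2, 2, 2, 2, 2, 3, 3]
step 2: w=[0.3532, 0.0793, 0.0793, 0.0793, 0.0793, 0.0793, 0.0793, 0.0793, 0.0793, 0.0062, 0.0062]  mean=-1.7230  Neff=5.7102  idx=[0, 0, 0, 1, 2, 3, 4, 5, 6, 7, 10]
step 3: w=[0.0000, 0.0000, 0.0000, 0.0095, 0.0095, 0.0095, 0.0095, 0.0095, 0.0095, 0.0095, 0.9335]  mean=-0.2232  Neff=1.1467  idx=[3, 10, 10, 10, 10, 10, 10, 10, 10, 10, 10]

resampled_idx = [3, 10, 10, 10, 10, 10, 10, 10, 10, 10, 10]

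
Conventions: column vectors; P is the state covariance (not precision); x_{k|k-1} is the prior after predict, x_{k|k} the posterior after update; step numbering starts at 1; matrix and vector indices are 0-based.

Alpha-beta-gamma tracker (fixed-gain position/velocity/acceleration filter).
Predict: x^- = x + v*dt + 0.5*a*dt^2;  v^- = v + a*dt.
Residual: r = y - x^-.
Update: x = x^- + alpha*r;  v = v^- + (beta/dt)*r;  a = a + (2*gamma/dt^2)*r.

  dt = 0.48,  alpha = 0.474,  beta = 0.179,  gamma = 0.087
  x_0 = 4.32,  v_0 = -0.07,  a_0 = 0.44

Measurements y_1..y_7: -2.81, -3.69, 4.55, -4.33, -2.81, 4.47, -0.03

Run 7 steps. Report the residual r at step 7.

step 1: x_pred=4.3371  r=-7.1471  x^+=0.9494  v^+=-2.5241  a^+=-4.9575
step 2: x_pred=-0.8333  r=-2.8567  x^+=-2.1874  v^+=-5.9690  a^+=-7.1149
step 3: x_pred=-5.8721  r=10.4221  x^+=-0.9320  v^+=-5.4976  a^+=0.7559
step 4: x_pred=-3.4838  r=-0.8462  x^+=-3.8849  v^+=-5.4503  a^+=0.1169
step 5: x_pred=-6.4876  r=3.6776  x^+=-4.7444  v^+=-4.0228  a^+=2.8942
step 6: x_pred=-6.3419  r=10.8119  x^+=-1.2171  v^+=1.3984  a^+=11.0595
step 7: x_pred=0.7282  r=-0.7582  x^+=0.3688  v^+=6.4242  a^+=10.4869

resid = -0.7582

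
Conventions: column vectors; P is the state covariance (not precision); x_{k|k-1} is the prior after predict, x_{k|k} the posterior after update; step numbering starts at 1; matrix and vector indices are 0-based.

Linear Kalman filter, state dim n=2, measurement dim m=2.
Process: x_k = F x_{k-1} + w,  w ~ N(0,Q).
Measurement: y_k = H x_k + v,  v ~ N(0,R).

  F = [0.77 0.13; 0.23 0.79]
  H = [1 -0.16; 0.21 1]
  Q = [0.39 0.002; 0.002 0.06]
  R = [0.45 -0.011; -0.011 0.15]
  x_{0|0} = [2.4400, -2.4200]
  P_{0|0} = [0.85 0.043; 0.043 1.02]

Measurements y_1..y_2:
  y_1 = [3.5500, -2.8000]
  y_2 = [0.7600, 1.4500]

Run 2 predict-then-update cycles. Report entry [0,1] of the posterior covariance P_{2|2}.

step 1: x^-=[1.5642, -1.3506]  P^-=[0.9198 0.2847; 0.2847 0.7572]  S=[1.2981 0.3362; 0.3362 1.0673]  K=[0.6071 0.2565; -0.0786 0.7902]  nu=[1.7697, -1.7779]  x^+=[2.1824, -2.8946]  P^+=[0.2665 -0.0242; -0.0242 0.1245]
step 2: x^-=[1.3042, -1.7848]  P^-=[0.5453 0.0466; 0.0466 0.1430]  S=[0.9840 0.1256; 0.1256 0.3366]  K=[0.5097 0.2883; -0.0356 0.4672]  nu=[-0.8297, 2.9609]  x^+=[1.7347, -0.3721]  P^+=[0.2247 -0.0096; -0.0096 0.0725]

P_post[0,1] = -0.0096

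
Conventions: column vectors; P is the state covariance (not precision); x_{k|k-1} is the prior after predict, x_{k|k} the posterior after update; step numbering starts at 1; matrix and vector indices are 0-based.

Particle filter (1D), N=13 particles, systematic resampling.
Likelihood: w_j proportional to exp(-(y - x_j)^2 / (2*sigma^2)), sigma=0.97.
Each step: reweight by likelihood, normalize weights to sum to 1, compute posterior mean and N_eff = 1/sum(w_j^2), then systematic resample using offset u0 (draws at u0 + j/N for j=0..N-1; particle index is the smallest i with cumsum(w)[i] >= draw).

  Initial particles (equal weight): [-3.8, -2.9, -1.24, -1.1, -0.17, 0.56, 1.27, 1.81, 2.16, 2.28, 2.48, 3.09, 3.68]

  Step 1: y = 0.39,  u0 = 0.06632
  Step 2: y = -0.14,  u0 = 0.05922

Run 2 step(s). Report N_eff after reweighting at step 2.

step 1: w=[0.0000, 0.0008, 0.0633, 0.0798, 0.2198, 0.2557, 0.1720, 0.0889, 0.0491, 0.0389, 0.0255, 0.0054, 0.0008]  mean=0.5942  Neff=6.0192  idx=[3, 3, 4, 4, 5, 5, 5, 5, 6, 6, 7, 8, 10]
step 2: w=[0.0849, 0.0849, 0.1384, 0.1384, 0.1067, 0.1067, 0.1067, 0.1067, 0.0481, 0.0481, 0.0184, 0.0083, 0.0036]  mean=0.1878  Neff=9.6778  idx=[0, 1, 2, 2, 3, 3, 4, 5, 6, 6, 7, 8, 10]

N_eff = 9.6778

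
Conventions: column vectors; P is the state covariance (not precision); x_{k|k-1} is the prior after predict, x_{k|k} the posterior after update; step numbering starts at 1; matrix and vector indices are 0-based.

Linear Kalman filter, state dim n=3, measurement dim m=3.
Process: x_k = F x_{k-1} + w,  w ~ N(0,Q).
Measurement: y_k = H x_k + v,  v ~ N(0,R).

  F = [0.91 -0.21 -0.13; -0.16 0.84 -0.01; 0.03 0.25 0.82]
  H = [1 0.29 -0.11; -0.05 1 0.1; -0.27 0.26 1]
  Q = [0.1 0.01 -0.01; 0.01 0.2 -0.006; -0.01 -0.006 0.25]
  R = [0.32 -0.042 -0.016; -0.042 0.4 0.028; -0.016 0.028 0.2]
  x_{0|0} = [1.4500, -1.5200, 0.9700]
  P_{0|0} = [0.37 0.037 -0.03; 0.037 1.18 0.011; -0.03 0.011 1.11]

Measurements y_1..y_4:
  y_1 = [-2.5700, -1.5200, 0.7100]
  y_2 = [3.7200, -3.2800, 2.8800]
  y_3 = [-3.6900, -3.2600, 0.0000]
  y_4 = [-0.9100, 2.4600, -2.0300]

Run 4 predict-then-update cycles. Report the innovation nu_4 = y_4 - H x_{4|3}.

step 1: x^-=[1.5126, -1.5185, 0.4589]  P^-=[0.4708 -0.2226 -0.1965; -0.2226 1.0320 0.2419; -0.1965 0.2419 1.0740]  S=[0.7892 -0.0378 -0.3630; -0.0378 1.5165 0.7363; -0.3630 0.7363 1.6413]  K=[0.5080 -0.1333 -0.0603; 0.1303 0.6704 0.0755; 0.0533 -0.1530 0.8055]  nu=[-3.5918, 0.0282, 1.0543]  x^+=[-0.3792, -1.8878, 1.1122]  P^+=[0.1950 -0.0713 0.0473; -0.0713 0.2669 -0.0569; 0.0473 -0.0569 0.1835]
step 2: x^-=[-0.0932, -1.5362, 0.4287]  P^-=[0.2893 -0.1155 -0.0073; -0.1155 0.4136 0.0034; -0.0073 0.0034 0.3682]  S=[0.5830 -0.0555 -0.1310; -0.0555 0.8303 0.2130; -0.1310 0.2130 0.6392]  K=[0.4165 -0.1150 -0.0569; 0.0701 0.4915 0.0730; 0.0503 -0.1086 0.6270]  nu=[4.3059, -1.7913, 2.8256]  x^+=[1.7454, -1.9085, 2.6116]  P^+=[0.1608 -0.0608 0.0380; -0.0608 0.1967 -0.0403; 0.0380 -0.0403 0.1423]
step 3: x^-=[1.6496, -1.9085, 1.7168]  P^-=[0.2563 -0.0917 -0.0081; -0.0917 0.3601 0.0016; -0.0081 0.0016 0.3425]  S=[0.5593 -0.0455 -0.1203; -0.0455 0.7737 0.1875; -0.1203 0.1875 0.6037]  K=[0.3917 -0.0989 -0.0588; 0.0751 0.4587 0.0712; 0.0424 -0.0987 0.6109]  nu=[-4.5973, -1.4407, -0.7752]  x^+=[0.0369, -2.9696, 1.1907]  P^+=[0.1496 -0.0535 0.0335; -0.0535 0.1833 -0.0362; 0.0335 -0.0362 0.1372]
step 4: x^-=[0.5024, -2.5123, 0.2351]  P^-=[0.2449 -0.0824 -0.0097; -0.0824 0.3482 0.0022; -0.0097 0.0022 0.3398]  S=[0.5525 -0.0394 -0.1176; -0.0394 0.7610 0.1821; -0.1176 0.1821 0.5992]  K=[0.3827 -0.0916 -0.0593; 0.0804 0.4505 0.0707; 0.0388 -0.0956 0.6092]  nu=[-0.6579, 4.9739, -1.4763]  x^+=[-0.1176, -0.4287, -1.1654]  P^+=[0.1454 -0.0503 0.0318; -0.0503 0.1798 -0.0349; 0.0318 -0.0349 0.1362]

innov = [-0.6579, 4.9739, -1.4763]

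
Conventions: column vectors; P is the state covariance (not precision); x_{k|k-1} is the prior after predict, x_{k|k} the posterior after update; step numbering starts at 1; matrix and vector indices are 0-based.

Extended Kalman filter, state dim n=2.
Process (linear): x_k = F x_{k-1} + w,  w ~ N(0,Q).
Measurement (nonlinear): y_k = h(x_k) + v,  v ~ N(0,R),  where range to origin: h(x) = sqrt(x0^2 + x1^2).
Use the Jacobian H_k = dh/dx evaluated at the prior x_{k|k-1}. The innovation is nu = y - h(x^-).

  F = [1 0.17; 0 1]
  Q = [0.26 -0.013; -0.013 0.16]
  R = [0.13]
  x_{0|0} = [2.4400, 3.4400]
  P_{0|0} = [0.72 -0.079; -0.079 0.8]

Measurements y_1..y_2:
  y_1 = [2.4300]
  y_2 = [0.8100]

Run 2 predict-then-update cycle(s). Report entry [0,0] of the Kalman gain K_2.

K[0,0] = 0.5960

step 1: x^-=[3.0248, 3.4400]  P^-=[0.9763 0.0440; 0.0440 0.9600]  H_jac=[0.6603 0.7510]  S=[1.1407]  K=[0.5941; 0.6575]  nu=[-2.1507]  x^+=[1.7471, 2.0260]  P^+=[0.5736 -0.4016; -0.4016 0.4669]
step 2: x^-=[2.0915, 2.0260]  P^-=[0.7106 -0.3352; -0.3352 0.6269]  H_jac=[0.7183 0.6958]  S=[0.4651]  K=[0.5960; 0.4202]  nu=[-2.1019]  x^+=[0.8387, 1.1427]  P^+=[0.5454 -0.4517; -0.4517 0.5448]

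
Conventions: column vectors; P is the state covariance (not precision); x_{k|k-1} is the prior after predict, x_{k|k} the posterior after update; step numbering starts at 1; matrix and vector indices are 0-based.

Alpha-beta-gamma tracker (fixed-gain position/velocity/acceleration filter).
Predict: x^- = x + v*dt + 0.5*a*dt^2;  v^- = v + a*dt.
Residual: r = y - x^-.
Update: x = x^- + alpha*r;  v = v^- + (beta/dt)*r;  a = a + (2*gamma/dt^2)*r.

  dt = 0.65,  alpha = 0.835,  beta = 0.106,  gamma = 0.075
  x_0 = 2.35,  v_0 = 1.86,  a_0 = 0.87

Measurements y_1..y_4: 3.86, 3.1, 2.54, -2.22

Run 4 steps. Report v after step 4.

step 1: x_pred=3.7428  r=0.1172  x^+=3.8407  v^+=2.4446  a^+=0.9116
step 2: x_pred=5.6222  r=-2.5222  x^+=3.5162  v^+=2.6258  a^+=0.0161
step 3: x_pred=5.2264  r=-2.6864  x^+=2.9833  v^+=2.1983  a^+=-0.9376
step 4: x_pred=4.2140  r=-6.4340  x^+=-1.1584  v^+=0.5396  a^+=-3.2219

v_post = 0.5396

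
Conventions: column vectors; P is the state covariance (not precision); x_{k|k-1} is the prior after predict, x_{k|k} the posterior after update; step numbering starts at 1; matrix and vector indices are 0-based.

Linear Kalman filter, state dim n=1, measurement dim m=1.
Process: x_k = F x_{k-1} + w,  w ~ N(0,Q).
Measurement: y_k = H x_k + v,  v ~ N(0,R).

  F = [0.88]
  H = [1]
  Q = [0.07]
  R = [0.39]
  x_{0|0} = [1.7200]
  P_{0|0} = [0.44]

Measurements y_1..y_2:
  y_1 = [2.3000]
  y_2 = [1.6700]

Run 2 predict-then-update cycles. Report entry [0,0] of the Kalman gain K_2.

K[0,0] = 0.3658

step 1: x^-=[1.5136]  P^-=[0.4107]  S=[0.8007]  K=[0.5129]  nu=[0.7864]  x^+=[1.9170]  P^+=[0.2000]
step 2: x^-=[1.6869]  P^-=[0.2249]  S=[0.6149]  K=[0.3658]  nu=[-0.0169]  x^+=[1.6807]  P^+=[0.1427]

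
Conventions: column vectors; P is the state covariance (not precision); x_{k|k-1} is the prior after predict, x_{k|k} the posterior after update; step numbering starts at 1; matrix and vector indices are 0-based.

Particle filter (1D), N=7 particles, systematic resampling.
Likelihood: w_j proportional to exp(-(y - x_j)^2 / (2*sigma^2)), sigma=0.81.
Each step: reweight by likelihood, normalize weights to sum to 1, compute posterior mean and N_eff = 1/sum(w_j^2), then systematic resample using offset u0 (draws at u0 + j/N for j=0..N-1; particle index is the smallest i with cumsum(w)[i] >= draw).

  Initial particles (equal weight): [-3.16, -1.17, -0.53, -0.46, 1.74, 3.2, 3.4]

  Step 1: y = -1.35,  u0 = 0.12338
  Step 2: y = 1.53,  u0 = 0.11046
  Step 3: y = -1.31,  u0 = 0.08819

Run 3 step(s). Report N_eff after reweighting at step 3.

N_eff = 6.9869

step 1: w=[0.0374, 0.4425, 0.2717, 0.2480, 0.0003, 0.0000, 0.0000]  mean=-0.8934  Neff=3.0065  idx=[1, 1, 1, 2, 2, 3, 3]
step 2: w=[0.0205, 0.0205, 0.0205, 0.2094, 0.2094, 0.2598, 0.2598]  mean=-0.5331  Neff=4.4652  idx=[3, 3, 4, 5, 5, 6, 6]
step 3: w=[0.1500, 0.1500, 0.1500, 0.1375, 0.1375, 0.1375, 0.1375]  mean=-0.4915  Neff=6.9869  idx=[0, 1, 2, 3, 4, 5, 6]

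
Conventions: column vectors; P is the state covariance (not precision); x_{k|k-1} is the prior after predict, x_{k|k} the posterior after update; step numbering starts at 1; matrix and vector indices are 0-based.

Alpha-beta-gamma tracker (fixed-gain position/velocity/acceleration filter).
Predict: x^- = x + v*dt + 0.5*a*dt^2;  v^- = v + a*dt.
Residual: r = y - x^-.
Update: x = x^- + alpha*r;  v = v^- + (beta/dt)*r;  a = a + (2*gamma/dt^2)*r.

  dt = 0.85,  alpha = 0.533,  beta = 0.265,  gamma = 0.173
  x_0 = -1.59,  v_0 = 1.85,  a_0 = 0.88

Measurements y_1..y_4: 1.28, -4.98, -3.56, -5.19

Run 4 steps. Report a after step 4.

a_post = -4.0483

step 1: x_pred=0.3004  r=0.9796  x^+=0.8225  v^+=2.9034  a^+=1.3491
step 2: x_pred=3.7778  r=-8.7578  x^+=-0.8901  v^+=1.3198  a^+=-2.8449
step 3: x_pred=-0.7960  r=-2.7640  x^+=-2.2692  v^+=-1.9601  a^+=-4.1686
step 4: x_pred=-5.4412  r=0.2512  x^+=-5.3073  v^+=-5.4251  a^+=-4.0483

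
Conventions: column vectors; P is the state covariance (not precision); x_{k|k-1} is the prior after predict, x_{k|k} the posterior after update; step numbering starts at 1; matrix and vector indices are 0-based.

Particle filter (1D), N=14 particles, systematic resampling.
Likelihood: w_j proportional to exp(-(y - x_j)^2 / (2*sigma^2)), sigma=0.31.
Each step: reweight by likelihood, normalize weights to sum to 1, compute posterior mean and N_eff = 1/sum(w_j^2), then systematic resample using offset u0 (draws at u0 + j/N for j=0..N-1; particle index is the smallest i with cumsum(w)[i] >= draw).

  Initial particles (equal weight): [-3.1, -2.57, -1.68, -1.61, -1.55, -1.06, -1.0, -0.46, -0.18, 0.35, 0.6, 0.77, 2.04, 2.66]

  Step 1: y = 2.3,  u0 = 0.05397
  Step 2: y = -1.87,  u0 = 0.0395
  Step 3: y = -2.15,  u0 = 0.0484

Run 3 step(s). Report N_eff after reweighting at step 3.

step 1: w=[0.0000, 0.0000, 0.0000, 0.0000, 0.0000, 0.0000, 0.0000, 0.0000, 0.0000, 0.0000, 0.0000, 0.0000, 0.5800, 0.4200]  mean=2.3004  Neff=1.9502  idx=[12, 12, 12, 12, 12, 12, 12, 12, 13, 13, 13, 13, 13, 13]
step 2: w=[0.1250, 0.1250, 0.1250, 0.1250, 0.1250, 0.1250, 0.1250, 0.1250, 0.0000, 0.0000, 0.0000, 0.0000, 0.0000, 0.0000]  mean=2.0400  Neff=8.0000  idx=[0, 0, 1, 2, 2, 3, 3, 4, 4, 5, 6, 6, 7, 7]
step 3: w=[0.0714, 0.0714, 0.0714, 0.0714, 0.0714, 0.0714, 0.0714, 0.0714, 0.0714, 0.0714, 0.0714, 0.0714, 0.0714, 0.0714]  mean=2.0400  Neff=14.0000  idx=[0, 1, 2, 3, 4, 5, 6, 7, 8, 9, 10, 11, 12, 13]

N_eff = 14.0000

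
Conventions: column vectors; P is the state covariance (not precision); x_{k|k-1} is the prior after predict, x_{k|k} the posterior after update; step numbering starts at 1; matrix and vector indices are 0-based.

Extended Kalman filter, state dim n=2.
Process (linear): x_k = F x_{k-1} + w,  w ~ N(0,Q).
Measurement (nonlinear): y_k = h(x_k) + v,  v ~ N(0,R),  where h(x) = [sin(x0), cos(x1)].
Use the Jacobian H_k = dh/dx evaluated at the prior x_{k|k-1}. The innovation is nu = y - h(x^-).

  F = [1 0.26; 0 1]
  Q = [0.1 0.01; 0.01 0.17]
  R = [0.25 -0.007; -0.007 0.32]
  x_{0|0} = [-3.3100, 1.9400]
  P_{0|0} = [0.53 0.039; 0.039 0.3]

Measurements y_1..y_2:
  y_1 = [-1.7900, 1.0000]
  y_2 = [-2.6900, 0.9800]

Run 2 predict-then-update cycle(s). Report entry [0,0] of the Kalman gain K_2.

step 1: x^-=[-2.8056, 1.9400]  P^-=[0.6706 0.1270; 0.1270 0.4700]  H_jac=[-0.9441 0.0000; 0.0000 -0.9326]  S=[0.8477 0.1048; 0.1048 0.7288]  K=[-0.7399 -0.0561; -0.0683 -0.5916]  nu=[-1.4603, 1.3609]  x^+=[-1.8015, 1.2346]  P^+=[0.1955 0.0137; 0.0137 0.2025]
step 2: x^-=[-1.4805, 1.2346]  P^-=[0.3163 0.0763; 0.0763 0.3725]  H_jac=[0.0902 0.0000; 0.0000 -0.9440]  S=[0.2526 -0.0135; -0.0135 0.6519]  K=[0.1072 -0.1083; -0.0016 -0.5394]  nu=[-1.6941, 0.6501]  x^+=[-1.7324, 0.8866]  P^+=[0.3055 0.0375; 0.0375 0.1828]

K[0,0] = 0.1072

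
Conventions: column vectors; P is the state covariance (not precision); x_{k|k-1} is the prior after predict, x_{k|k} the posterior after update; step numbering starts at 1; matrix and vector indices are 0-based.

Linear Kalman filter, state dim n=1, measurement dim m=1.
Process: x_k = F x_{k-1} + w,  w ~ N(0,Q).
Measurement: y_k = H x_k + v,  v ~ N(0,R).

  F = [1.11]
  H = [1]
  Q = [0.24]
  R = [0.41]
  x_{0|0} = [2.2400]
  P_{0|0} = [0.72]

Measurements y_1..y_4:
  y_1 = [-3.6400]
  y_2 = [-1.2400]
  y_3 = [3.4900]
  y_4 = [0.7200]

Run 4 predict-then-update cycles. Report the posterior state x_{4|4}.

x_post = [0.9901]

step 1: x^-=[2.4864]  P^-=[1.1271]  S=[1.5371]  K=[0.7333]  nu=[-6.1264]  x^+=[-2.0059]  P^+=[0.3006]
step 2: x^-=[-2.2265]  P^-=[0.6104]  S=[1.0204]  K=[0.5982]  nu=[0.9865]  x^+=[-1.6364]  P^+=[0.2453]
step 3: x^-=[-1.8164]  P^-=[0.5422]  S=[0.9522]  K=[0.5694]  nu=[5.3064]  x^+=[1.2051]  P^+=[0.2335]
step 4: x^-=[1.3377]  P^-=[0.5276]  S=[0.9376]  K=[0.5627]  nu=[-0.6177]  x^+=[0.9901]  P^+=[0.2307]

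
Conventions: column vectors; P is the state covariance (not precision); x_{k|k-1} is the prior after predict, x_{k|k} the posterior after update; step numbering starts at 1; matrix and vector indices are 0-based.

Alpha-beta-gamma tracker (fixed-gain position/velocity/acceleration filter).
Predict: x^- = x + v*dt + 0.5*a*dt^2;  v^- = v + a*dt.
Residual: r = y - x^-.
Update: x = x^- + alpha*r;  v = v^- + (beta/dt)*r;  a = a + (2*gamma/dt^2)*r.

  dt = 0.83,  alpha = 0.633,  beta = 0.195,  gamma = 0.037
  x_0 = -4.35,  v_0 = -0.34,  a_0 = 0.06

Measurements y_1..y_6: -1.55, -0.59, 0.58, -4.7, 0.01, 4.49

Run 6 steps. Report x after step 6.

x_post = 2.9336

step 1: x_pred=-4.6115  r=3.0615  x^+=-2.6736  v^+=0.4291  a^+=0.3889
step 2: x_pred=-2.1835  r=1.5935  x^+=-1.1748  v^+=1.1262  a^+=0.5600
step 3: x_pred=-0.0472  r=0.6272  x^+=0.3498  v^+=1.7384  a^+=0.6274
step 4: x_pred=2.0088  r=-6.7088  x^+=-2.2379  v^+=0.6830  a^+=-0.0932
step 5: x_pred=-1.7031  r=1.7131  x^+=-0.6187  v^+=1.0081  a^+=0.0908
step 6: x_pred=0.2492  r=4.2408  x^+=2.9336  v^+=2.0797  a^+=0.5463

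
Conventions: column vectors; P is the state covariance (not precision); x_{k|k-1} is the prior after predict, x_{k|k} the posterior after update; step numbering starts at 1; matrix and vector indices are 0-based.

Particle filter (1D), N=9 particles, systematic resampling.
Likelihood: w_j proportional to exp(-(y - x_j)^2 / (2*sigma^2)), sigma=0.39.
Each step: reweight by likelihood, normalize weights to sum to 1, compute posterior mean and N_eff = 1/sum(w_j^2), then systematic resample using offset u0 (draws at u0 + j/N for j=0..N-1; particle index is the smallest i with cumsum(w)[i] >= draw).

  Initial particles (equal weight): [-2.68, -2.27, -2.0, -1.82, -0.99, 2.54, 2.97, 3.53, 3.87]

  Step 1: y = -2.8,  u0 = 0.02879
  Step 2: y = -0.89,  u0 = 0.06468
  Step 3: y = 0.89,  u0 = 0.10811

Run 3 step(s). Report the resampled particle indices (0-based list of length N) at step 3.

step 1: w=[0.6293, 0.2621, 0.0805, 0.0281, 0.0000, 0.0000, 0.0000, 0.0000, 0.0000]  mean=-2.4936  Neff=2.1185  idx=[0, 0, 0, 0, 0, 0, 1, 1, 2]
step 2: w=[0.0012, 0.0012, 0.0012, 0.0012, 0.0012, 0.0012, 0.0893, 0.0893, 0.8140]  mean=-2.0533  Neff=1.4739  idx=[6, 7, 8, 8, 8, 8, 8, 8, 8]
step 3: w=[0.0007, 0.0007, 0.1427, 0.1427, 0.1427, 0.1427, 0.1427, 0.1427, 0.1427]  mean=-2.0004  Neff=7.0186  idx=[2, 3, 4, 5, 5, 6, 7, 8, 8]

resampled_idx = [2, 3, 4, 5, 5, 6, 7, 8, 8]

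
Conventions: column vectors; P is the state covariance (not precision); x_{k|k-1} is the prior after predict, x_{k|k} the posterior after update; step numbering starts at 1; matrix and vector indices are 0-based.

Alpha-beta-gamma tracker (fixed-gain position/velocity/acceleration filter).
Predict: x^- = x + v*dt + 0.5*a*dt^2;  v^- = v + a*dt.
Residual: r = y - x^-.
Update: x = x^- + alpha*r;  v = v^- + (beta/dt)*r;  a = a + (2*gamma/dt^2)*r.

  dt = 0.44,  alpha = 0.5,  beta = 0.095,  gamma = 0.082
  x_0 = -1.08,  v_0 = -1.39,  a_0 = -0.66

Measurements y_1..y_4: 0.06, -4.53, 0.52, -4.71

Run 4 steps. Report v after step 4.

step 1: x_pred=-1.7555  r=1.8155  x^+=-0.8477  v^+=-1.2884  a^+=0.8779
step 2: x_pred=-1.3297  r=-3.2003  x^+=-2.9298  v^+=-1.5931  a^+=-1.8331
step 3: x_pred=-3.8083  r=4.3283  x^+=-1.6441  v^+=-1.4652  a^+=1.8334
step 4: x_pred=-2.1113  r=-2.5987  x^+=-3.4107  v^+=-1.2196  a^+=-0.3680

v_post = -1.2196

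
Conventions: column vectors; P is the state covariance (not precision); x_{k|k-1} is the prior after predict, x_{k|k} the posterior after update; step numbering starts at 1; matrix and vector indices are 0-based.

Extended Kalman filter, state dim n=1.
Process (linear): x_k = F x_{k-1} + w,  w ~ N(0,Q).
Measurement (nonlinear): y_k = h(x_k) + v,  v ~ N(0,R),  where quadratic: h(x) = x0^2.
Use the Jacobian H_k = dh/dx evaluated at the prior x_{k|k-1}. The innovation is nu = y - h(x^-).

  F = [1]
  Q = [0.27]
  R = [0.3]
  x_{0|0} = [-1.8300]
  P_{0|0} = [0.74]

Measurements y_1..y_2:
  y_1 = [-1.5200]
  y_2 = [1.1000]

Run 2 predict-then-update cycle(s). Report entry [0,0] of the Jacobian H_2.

H_jac[0,0] = -1.0571

step 1: x^-=[-1.8300]  P^-=[1.0100]  H_jac=[-3.6600]  S=[13.8296]  K=[-0.2673]  nu=[-4.8689]  x^+=[-0.5286]  P^+=[0.0219]
step 2: x^-=[-0.5286]  P^-=[0.2919]  H_jac=[-1.0571]  S=[0.6262]  K=[-0.4928]  nu=[0.8206]  x^+=[-0.9329]  P^+=[0.1398]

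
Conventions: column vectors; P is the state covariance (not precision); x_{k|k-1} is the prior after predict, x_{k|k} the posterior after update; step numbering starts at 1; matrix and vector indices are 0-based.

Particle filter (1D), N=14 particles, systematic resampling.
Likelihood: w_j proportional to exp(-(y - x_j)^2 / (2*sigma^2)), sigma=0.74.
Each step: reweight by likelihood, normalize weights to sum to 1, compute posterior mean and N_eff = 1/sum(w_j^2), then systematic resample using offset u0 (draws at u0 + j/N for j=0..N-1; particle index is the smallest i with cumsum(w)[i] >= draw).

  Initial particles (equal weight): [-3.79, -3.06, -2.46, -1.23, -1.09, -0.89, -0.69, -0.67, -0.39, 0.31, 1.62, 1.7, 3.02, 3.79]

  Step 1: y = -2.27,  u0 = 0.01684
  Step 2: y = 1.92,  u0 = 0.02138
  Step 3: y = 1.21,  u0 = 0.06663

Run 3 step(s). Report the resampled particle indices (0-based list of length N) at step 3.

step 1: w=[0.0445, 0.2076, 0.3552, 0.1367, 0.1030, 0.0645, 0.0376, 0.0355, 0.0146, 0.0008, 0.0000, 0.0000, 0.0000, 0.0000]  mean=-2.0708  Neff=4.8168  idx=[0, 1, 1, 1, 2, 2, 2, 2, 2, 3, 3, 4, 5, 6]
step 2: w=[0.0000, 0.0000, 0.0000, 0.0000, 0.0000, 0.0000, 0.0000, 0.0000, 0.0000, 0.0361, 0.0361, 0.0794, 0.2298, 0.6184]  mean=-0.8068  Neff=2.2512  idx=[9, 11, 12, 12, 12, 12, 13, 13, 13, 13, 13, 13, 13, 13]
step 3: w=[0.0115, 0.0210, 0.0469, 0.0469, 0.0469, 0.0469, 0.0975, 0.0975, 0.0975, 0.0975, 0.0975, 0.0975, 0.0975, 0.0975]  mean=-0.7422  Neff=11.7116  idx=[2, 4, 5, 6, 7, 8, 8, 9, 10, 11, 11, 12, 13, 13]

resampled_idx = [2, 4, 5, 6, 7, 8, 8, 9, 10, 11, 11, 12, 13, 13]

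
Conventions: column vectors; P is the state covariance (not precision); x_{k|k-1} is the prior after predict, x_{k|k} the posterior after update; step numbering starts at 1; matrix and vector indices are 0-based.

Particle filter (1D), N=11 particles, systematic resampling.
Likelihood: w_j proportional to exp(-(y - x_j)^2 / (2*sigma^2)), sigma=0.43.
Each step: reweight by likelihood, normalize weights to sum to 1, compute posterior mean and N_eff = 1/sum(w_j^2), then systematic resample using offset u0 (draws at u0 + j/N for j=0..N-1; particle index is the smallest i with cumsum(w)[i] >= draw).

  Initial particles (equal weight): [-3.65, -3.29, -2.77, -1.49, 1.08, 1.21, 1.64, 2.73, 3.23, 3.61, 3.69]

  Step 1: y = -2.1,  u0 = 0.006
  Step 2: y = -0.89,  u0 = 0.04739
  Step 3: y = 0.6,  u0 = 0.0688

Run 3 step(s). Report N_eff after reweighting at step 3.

step 1: w=[0.0022, 0.0317, 0.4331, 0.5330, 0.0000, 0.0000, 0.0000, 0.0000, 0.0000, 0.0000, 0.0000]  mean=-2.1061  Neff=2.1155  idx=[1, 2, 2, 2, 2, 2, 3, 3, 3, 3, 3]
step 2: w=[0.0000, 0.0000, 0.0000, 0.0000, 0.0000, 0.0000, 0.2000, 0.2000, 0.2000, 0.2000, 0.2000]  mean=-1.4902  Neff=5.0019  idx=[6, 6, 7, 7, 8, 8, 8, 9, 9, 10, 10]
step 3: w=[0.0909, 0.0909, 0.0909, 0.0909, 0.0909, 0.0909, 0.0909, 0.0909, 0.0909, 0.0909, 0.0909]  mean=-1.4900  Neff=11.0000  idx=[0, 1, 2, 3, 4, 5, 6, 7, 8, 9, 10]

N_eff = 11.0000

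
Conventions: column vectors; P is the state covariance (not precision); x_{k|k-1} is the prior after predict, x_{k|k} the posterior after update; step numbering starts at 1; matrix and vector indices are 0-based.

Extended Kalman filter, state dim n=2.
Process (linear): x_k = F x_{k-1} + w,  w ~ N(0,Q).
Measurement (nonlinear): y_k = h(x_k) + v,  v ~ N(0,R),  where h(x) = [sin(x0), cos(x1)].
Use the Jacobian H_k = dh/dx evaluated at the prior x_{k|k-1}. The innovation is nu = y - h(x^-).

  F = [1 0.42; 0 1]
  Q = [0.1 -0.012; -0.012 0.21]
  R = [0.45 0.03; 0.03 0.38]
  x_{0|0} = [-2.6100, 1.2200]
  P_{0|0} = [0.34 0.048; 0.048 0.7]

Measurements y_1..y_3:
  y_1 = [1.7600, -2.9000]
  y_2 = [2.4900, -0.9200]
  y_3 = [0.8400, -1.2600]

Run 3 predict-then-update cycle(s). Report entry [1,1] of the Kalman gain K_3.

step 1: x^-=[-2.0976, 1.2200]  P^-=[0.6038 0.3300; 0.3300 0.9100]  H_jac=[-0.5028 0.0000; 0.0000 -0.9391]  S=[0.6026 0.1858; 0.1858 1.1825]  K=[-0.4445 -0.1922; -0.0552 -0.7140]  nu=[2.6244, -3.2436]  x^+=[-2.6406, 3.3912]  P^+=[0.4093 0.0920; 0.0920 0.2907]
step 2: x^-=[-1.2163, 3.3912]  P^-=[0.6378 0.2021; 0.2021 0.5007]  H_jac=[0.3471 0.0000; 0.0000 0.2470]  S=[0.5269 0.0473; 0.0473 0.4105]  K=[0.4136 0.0739; 0.1072 0.2889]  nu=[3.4278, 0.0490]  x^+=[0.2051, 3.7727]  P^+=[0.5426 0.1639; 0.1639 0.4574]
step 3: x^-=[1.7896, 3.7727]  P^-=[0.8610 0.3440; 0.3440 0.6674]  H_jac=[-0.2171 0.0000; 0.0000 0.5901]  S=[0.4906 -0.0141; -0.0141 0.6124]  K=[-0.3717 0.3230; -0.1339 0.6400]  nu=[-0.1362, -0.4526]  x^+=[1.6941, 3.5013]  P^+=[0.7259 0.1891; 0.1891 0.4054]

K[1,1] = 0.6400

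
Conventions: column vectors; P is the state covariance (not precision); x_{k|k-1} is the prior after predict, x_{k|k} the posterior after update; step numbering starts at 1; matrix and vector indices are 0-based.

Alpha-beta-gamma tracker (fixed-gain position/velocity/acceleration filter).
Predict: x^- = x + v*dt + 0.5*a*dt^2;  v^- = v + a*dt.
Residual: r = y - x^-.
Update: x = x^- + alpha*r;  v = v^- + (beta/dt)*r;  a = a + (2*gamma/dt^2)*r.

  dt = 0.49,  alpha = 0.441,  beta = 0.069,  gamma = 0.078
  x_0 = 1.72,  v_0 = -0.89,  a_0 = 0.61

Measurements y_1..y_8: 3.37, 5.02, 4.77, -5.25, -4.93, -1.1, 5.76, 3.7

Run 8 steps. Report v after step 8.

step 1: x_pred=1.3571  r=2.0129  x^+=2.2448  v^+=-0.3077  a^+=1.9178
step 2: x_pred=2.3243  r=2.6957  x^+=3.5131  v^+=1.0117  a^+=3.6693
step 3: x_pred=4.4493  r=0.3207  x^+=4.5907  v^+=2.8548  a^+=3.8777
step 4: x_pred=6.4551  r=-11.7051  x^+=1.2932  v^+=3.1066  a^+=-3.7275
step 5: x_pred=2.3679  r=-7.2979  x^+=-0.8505  v^+=0.2524  a^+=-8.4691
step 6: x_pred=-1.7435  r=0.6435  x^+=-1.4597  v^+=-3.8068  a^+=-8.0510
step 7: x_pred=-4.2916  r=10.0516  x^+=0.1412  v^+=-6.3364  a^+=-1.5202
step 8: x_pred=-3.1462  r=6.8462  x^+=-0.1270  v^+=-6.1173  a^+=2.9279

v_post = -6.1173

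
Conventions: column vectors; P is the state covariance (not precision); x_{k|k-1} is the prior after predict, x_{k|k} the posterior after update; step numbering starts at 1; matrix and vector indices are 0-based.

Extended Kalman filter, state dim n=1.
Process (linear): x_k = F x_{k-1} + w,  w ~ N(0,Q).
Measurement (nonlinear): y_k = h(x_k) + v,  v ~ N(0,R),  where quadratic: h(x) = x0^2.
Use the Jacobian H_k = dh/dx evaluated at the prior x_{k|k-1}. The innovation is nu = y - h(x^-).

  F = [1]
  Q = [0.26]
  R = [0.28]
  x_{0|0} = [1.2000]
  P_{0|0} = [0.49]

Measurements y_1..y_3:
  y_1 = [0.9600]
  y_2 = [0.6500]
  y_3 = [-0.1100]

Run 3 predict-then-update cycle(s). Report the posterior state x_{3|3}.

x_post = [0.4804]

step 1: x^-=[1.2000]  P^-=[0.7500]  H_jac=[2.4000]  S=[4.6000]  K=[0.3913]  nu=[-0.4800]  x^+=[1.0122]  P^+=[0.0457]
step 2: x^-=[1.0122]  P^-=[0.3057]  H_jac=[2.0243]  S=[1.5326]  K=[0.4037]  nu=[-0.3745]  x^+=[0.8610]  P^+=[0.0558]
step 3: x^-=[0.8610]  P^-=[0.3158]  H_jac=[1.7220]  S=[1.2165]  K=[0.4471]  nu=[-0.8513]  x^+=[0.4804]  P^+=[0.0727]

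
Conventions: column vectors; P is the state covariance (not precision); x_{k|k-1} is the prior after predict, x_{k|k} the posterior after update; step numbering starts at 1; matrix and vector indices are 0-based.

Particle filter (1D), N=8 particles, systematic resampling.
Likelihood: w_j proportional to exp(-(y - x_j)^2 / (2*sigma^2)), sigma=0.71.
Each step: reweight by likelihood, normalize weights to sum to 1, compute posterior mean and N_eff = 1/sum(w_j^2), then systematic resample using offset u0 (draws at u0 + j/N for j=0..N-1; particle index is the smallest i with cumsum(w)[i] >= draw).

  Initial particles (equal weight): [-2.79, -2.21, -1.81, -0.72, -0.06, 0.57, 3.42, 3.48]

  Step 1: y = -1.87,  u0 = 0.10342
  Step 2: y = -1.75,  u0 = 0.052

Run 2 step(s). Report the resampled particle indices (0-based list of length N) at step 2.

resampled_idx = [0, 1, 2, 3, 4, 5, 6, 6]

step 1: w=[0.1642, 0.3389, 0.3787, 0.1024, 0.0147, 0.0010, 0.0000, 0.0000]  mean=-1.9666  Neff=3.3787  idx=[0, 1, 1, 1, 2, 2, 2, 3]
step 2: w=[0.0560, 0.1326, 0.1326, 0.1326, 0.1630, 0.1630, 0.1630, 0.0571]  mean=-1.9617  Neff=7.2002  idx=[0, 1, 2, 3, 4, 5, 6, 6]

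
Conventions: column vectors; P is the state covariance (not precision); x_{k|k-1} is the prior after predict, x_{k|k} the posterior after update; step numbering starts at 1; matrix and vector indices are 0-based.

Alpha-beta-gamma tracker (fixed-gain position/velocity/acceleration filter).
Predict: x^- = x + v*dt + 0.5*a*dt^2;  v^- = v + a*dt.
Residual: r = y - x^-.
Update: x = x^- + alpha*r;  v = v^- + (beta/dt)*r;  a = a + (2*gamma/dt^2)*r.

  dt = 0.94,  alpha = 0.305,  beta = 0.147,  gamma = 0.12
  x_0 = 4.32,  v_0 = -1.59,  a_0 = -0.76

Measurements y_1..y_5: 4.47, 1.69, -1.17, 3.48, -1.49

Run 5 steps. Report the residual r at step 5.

step 1: x_pred=2.4896  r=1.9804  x^+=3.0936  v^+=-1.9947  a^+=-0.2221
step 2: x_pred=1.1205  r=0.5695  x^+=1.2942  v^+=-2.1144  a^+=-0.0674
step 3: x_pred=-0.7231  r=-0.4469  x^+=-0.8594  v^+=-2.2477  a^+=-0.1888
step 4: x_pred=-3.0556  r=6.5356  x^+=-1.0623  v^+=-1.4031  a^+=1.5864
step 5: x_pred=-1.6803  r=0.1903  x^+=-1.6222  v^+=0.1179  a^+=1.6381

resid = 0.1903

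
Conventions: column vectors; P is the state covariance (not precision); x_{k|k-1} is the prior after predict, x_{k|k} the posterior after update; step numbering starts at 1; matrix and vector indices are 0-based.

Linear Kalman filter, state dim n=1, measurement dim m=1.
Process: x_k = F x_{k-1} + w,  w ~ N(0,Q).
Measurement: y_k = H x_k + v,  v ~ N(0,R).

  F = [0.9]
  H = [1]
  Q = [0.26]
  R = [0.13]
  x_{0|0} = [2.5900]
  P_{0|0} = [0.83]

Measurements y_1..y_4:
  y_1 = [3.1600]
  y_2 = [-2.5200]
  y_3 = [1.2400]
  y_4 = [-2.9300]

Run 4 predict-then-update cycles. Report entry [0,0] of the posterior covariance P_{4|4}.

step 1: x^-=[2.3310]  P^-=[0.9323]  S=[1.0623]  K=[0.8776]  nu=[0.8290]  x^+=[3.0586]  P^+=[0.1141]
step 2: x^-=[2.7527]  P^-=[0.3524]  S=[0.4824]  K=[0.7305]  nu=[-5.2727]  x^+=[-1.0991]  P^+=[0.0950]
step 3: x^-=[-0.9892]  P^-=[0.3369]  S=[0.4669]  K=[0.7216]  nu=[2.2292]  x^+=[0.6193]  P^+=[0.0938]
step 4: x^-=[0.5574]  P^-=[0.3360]  S=[0.4660]  K=[0.7210]  nu=[-3.4874]  x^+=[-1.9571]  P^+=[0.0937]

P_post[0,0] = 0.0937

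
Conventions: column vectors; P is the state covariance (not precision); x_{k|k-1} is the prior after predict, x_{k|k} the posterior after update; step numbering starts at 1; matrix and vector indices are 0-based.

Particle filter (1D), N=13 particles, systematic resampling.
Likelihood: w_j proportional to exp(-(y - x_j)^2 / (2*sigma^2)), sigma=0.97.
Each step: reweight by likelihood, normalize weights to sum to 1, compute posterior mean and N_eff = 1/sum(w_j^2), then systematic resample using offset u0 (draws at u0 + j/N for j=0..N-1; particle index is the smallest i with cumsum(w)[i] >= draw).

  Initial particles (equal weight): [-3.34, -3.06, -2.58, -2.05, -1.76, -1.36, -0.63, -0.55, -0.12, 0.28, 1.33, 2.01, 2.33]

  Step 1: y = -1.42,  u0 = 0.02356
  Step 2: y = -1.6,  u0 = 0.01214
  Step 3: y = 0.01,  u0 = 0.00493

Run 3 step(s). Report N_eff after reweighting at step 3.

N_eff = 7.7576

step 1: w=[0.0250, 0.0424, 0.0866, 0.1434, 0.1665, 0.1767, 0.1271, 0.1184, 0.0721, 0.0381, 0.0032, 0.0003, 0.0001]  mean=-1.4020  Neff=7.9186  idx=[0, 2, 3, 3, 4, 4, 5, 5, 5, 6, 7, 7, 8]
step 2: w=[0.0210, 0.0631, 0.0944, 0.0944, 0.1037, 0.1037, 0.1020, 0.1020, 0.1020, 0.0638, 0.0585, 0.0585, 0.0328]  mean=-1.5099  Neff=11.4993  idx=[0, 2, 2, 3, 4, 5, 5, 6, 7, 8, 8, 10, 11]
step 3: w=[0.0006, 0.0259, 0.0259, 0.0259, 0.0467, 0.0467, 0.0467, 0.0910, 0.0910, 0.0910, 0.0910, 0.2088, 0.2088]  mean=-1.1325  Neff=7.7576  idx=[1, 4, 5, 7, 8, 8, 9, 10, 11, 11, 11, 12, 12]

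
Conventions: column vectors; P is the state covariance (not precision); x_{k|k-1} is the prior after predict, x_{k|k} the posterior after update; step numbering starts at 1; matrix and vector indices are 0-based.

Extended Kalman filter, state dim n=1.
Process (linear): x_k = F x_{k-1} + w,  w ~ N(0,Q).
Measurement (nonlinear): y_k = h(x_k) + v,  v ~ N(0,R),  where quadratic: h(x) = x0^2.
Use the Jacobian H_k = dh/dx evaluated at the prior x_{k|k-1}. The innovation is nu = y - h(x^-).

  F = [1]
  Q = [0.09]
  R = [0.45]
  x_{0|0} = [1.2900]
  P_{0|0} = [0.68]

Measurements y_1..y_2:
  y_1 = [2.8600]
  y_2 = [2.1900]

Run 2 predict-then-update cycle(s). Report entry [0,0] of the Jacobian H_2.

H_jac[0,0] = 3.4322

step 1: x^-=[1.2900]  P^-=[0.7700]  H_jac=[2.5800]  S=[5.5754]  K=[0.3563]  nu=[1.1959]  x^+=[1.7161]  P^+=[0.0621]
step 2: x^-=[1.7161]  P^-=[0.1521]  H_jac=[3.4322]  S=[2.2423]  K=[0.2329]  nu=[-0.7551]  x^+=[1.5403]  P^+=[0.0305]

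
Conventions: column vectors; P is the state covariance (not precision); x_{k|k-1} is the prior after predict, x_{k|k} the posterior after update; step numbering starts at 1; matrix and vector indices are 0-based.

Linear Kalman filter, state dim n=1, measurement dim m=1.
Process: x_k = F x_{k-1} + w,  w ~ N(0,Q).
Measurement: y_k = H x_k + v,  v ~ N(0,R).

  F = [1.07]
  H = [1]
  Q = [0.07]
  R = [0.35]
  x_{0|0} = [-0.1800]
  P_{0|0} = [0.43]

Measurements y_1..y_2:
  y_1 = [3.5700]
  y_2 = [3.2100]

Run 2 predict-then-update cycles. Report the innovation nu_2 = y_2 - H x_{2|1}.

step 1: x^-=[-0.1926]  P^-=[0.5623]  S=[0.9123]  K=[0.6164]  nu=[3.7626]  x^+=[2.1265]  P^+=[0.2157]
step 2: x^-=[2.2754]  P^-=[0.3170]  S=[0.6670]  K=[0.4752]  nu=[0.9346]  x^+=[2.7195]  P^+=[0.1663]

innov = [0.9346]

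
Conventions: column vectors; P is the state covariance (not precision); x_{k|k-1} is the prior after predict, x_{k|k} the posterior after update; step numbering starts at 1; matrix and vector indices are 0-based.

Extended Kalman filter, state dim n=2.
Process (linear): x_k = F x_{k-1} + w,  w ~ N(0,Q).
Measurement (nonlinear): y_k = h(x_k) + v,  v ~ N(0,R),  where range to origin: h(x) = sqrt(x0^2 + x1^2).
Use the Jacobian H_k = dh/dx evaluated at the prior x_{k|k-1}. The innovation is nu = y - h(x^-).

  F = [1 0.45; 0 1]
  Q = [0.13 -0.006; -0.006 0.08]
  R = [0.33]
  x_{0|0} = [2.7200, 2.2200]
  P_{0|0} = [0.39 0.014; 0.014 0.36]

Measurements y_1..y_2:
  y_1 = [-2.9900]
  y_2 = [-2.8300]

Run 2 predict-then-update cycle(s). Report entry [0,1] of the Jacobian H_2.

H_jac[0,1] = -0.4754

step 1: x^-=[3.7190, 2.2200]  P^-=[0.6055 0.1700; 0.1700 0.4400]  H_jac=[0.8587 0.5126]  S=[1.0417]  K=[0.5828; 0.3566]  nu=[-7.3212]  x^+=[-0.5476, -0.3910]  P^+=[0.2517 -0.0465; -0.0465 0.3075]
step 2: x^-=[-0.7236, -0.3910]  P^-=[0.4022 0.0859; 0.0859 0.3875]  H_jac=[-0.8797 -0.4754]  S=[0.8007]  K=[-0.4929; -0.3245]  nu=[-3.6525]  x^+=[1.0766, 0.7941]  P^+=[0.2077 -0.0422; -0.0422 0.3032]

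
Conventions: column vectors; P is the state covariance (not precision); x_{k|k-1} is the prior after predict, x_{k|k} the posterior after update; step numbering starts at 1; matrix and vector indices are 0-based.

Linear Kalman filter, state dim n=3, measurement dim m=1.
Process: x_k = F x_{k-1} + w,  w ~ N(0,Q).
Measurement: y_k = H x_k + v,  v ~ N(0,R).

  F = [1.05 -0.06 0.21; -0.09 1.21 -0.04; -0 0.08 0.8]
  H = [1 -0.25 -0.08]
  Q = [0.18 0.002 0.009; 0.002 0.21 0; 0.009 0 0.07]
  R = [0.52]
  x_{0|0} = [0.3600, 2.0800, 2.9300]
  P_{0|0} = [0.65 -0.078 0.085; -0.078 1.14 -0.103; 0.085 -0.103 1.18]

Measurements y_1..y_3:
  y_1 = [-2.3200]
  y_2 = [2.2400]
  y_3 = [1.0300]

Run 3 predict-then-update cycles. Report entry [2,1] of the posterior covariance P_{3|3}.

P_post[2,1] = 0.4856

step 1: x^-=[0.8685, 2.3672, 2.5104]  P^-=[1.0027 -0.2832 0.2698; -0.2832 1.9138 -0.0323; 0.2698 -0.0323 0.8193]  S=[1.7447]  K=[0.6029; -0.4351; 0.1217]  nu=[-2.3959]  x^+=[-0.5760, 3.4096, 2.2188]  P^+=[0.3685 0.1744 0.1418; 0.1744 1.5835 0.0601; 0.1418 0.0601 0.7935]
step 2: x^-=[-0.3434, 4.0887, 2.0478]  P^-=[0.6660 0.0749 0.2666; 0.0749 2.4899 0.1744; 0.2666 0.1744 0.5956]  S=[1.2723]  K=[0.4920; -0.4414; 0.1378]  nu=[3.7694]  x^+=[1.5110, 2.4250, 2.5673]  P^+=[0.3580 0.3512 0.1803; 0.3512 2.2421 0.2518; 0.1803 0.2518 0.5715]
step 3: x^-=[1.9802, 2.6956, 2.2478]  P^-=[0.6369 0.3022 0.2674; 0.3022 3.3969 0.4261; 0.2674 0.4261 0.4823]  S=[1.1955]  K=[0.4517; -0.4861; 0.1022]  nu=[-0.0965]  x^+=[1.9366, 2.7425, 2.2379]  P^+=[0.3930 0.5647 0.2121; 0.5647 3.1144 0.4856; 0.2121 0.4856 0.4698]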